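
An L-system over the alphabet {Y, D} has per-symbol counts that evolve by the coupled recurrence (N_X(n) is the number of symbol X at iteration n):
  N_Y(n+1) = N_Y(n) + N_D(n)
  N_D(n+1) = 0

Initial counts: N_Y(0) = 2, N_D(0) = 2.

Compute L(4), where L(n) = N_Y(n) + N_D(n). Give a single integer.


Step 0: N_Y=2, N_D=2, L=4
Step 1: N_Y=4, N_D=0, L=4
Step 2: N_Y=4, N_D=0, L=4
Step 3: N_Y=4, N_D=0, L=4
Step 4: N_Y=4, N_D=0, L=4

Answer: 4


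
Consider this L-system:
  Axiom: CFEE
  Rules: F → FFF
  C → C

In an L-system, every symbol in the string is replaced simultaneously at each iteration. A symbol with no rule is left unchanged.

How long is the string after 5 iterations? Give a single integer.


Answer: 246

Derivation:
Step 0: length = 4
Step 1: length = 6
Step 2: length = 12
Step 3: length = 30
Step 4: length = 84
Step 5: length = 246


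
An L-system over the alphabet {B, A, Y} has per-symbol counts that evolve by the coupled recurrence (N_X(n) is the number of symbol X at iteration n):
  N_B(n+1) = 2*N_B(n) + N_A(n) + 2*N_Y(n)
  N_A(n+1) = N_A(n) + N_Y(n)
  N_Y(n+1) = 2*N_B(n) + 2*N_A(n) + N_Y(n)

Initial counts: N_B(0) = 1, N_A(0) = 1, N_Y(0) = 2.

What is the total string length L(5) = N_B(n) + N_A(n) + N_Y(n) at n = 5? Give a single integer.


Answer: 4096

Derivation:
Step 0: N_B=1, N_A=1, N_Y=2, L=4
Step 1: N_B=7, N_A=3, N_Y=6, L=16
Step 2: N_B=29, N_A=9, N_Y=26, L=64
Step 3: N_B=119, N_A=35, N_Y=102, L=256
Step 4: N_B=477, N_A=137, N_Y=410, L=1024
Step 5: N_B=1911, N_A=547, N_Y=1638, L=4096


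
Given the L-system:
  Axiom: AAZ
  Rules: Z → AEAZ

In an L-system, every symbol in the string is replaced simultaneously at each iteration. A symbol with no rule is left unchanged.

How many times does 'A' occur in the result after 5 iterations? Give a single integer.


Answer: 12

Derivation:
Step 0: AAZ  (2 'A')
Step 1: AAAEAZ  (4 'A')
Step 2: AAAEAAEAZ  (6 'A')
Step 3: AAAEAAEAAEAZ  (8 'A')
Step 4: AAAEAAEAAEAAEAZ  (10 'A')
Step 5: AAAEAAEAAEAAEAAEAZ  (12 'A')


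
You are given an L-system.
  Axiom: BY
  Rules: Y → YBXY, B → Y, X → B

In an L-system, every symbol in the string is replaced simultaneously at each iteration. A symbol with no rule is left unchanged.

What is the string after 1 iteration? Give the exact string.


Answer: YYBXY

Derivation:
Step 0: BY
Step 1: YYBXY


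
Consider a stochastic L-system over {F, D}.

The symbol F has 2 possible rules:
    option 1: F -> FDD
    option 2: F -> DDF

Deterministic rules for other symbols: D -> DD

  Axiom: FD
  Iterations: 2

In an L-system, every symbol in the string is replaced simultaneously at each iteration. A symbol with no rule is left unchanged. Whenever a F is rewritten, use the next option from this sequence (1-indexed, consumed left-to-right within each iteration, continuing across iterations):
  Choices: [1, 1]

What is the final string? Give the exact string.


Answer: FDDDDDDDDDD

Derivation:
Step 0: FD
Step 1: FDDDD  (used choices [1])
Step 2: FDDDDDDDDDD  (used choices [1])


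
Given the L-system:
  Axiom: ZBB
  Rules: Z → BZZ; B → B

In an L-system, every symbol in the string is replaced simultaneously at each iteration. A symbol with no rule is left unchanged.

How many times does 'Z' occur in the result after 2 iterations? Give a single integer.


Answer: 4

Derivation:
Step 0: ZBB  (1 'Z')
Step 1: BZZBB  (2 'Z')
Step 2: BBZZBZZBB  (4 'Z')


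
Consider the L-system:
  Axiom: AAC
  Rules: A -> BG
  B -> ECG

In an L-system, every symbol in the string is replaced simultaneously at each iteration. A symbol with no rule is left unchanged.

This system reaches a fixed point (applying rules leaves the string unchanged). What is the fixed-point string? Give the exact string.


Answer: ECGGECGGC

Derivation:
Step 0: AAC
Step 1: BGBGC
Step 2: ECGGECGGC
Step 3: ECGGECGGC  (unchanged — fixed point at step 2)


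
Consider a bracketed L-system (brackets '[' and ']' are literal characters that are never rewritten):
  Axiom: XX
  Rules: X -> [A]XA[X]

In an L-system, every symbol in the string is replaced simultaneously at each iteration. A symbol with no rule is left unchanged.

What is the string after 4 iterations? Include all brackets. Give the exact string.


Answer: [A][A][A][A]XA[X]A[[A]XA[X]]A[[A][A]XA[X]A[[A]XA[X]]]A[[A][A][A]XA[X]A[[A]XA[X]]A[[A][A]XA[X]A[[A]XA[X]]]][A][A][A][A]XA[X]A[[A]XA[X]]A[[A][A]XA[X]A[[A]XA[X]]]A[[A][A][A]XA[X]A[[A]XA[X]]A[[A][A]XA[X]A[[A]XA[X]]]]

Derivation:
Step 0: XX
Step 1: [A]XA[X][A]XA[X]
Step 2: [A][A]XA[X]A[[A]XA[X]][A][A]XA[X]A[[A]XA[X]]
Step 3: [A][A][A]XA[X]A[[A]XA[X]]A[[A][A]XA[X]A[[A]XA[X]]][A][A][A]XA[X]A[[A]XA[X]]A[[A][A]XA[X]A[[A]XA[X]]]
Step 4: [A][A][A][A]XA[X]A[[A]XA[X]]A[[A][A]XA[X]A[[A]XA[X]]]A[[A][A][A]XA[X]A[[A]XA[X]]A[[A][A]XA[X]A[[A]XA[X]]]][A][A][A][A]XA[X]A[[A]XA[X]]A[[A][A]XA[X]A[[A]XA[X]]]A[[A][A][A]XA[X]A[[A]XA[X]]A[[A][A]XA[X]A[[A]XA[X]]]]


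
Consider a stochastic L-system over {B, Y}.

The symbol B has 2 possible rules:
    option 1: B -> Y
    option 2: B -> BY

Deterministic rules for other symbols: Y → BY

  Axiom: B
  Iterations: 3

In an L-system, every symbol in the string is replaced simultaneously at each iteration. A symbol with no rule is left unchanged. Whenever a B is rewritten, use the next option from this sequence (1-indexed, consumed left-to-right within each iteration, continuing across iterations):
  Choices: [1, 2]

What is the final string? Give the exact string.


Step 0: B
Step 1: Y  (used choices [1])
Step 2: BY  (used choices [])
Step 3: BYBY  (used choices [2])

Answer: BYBY


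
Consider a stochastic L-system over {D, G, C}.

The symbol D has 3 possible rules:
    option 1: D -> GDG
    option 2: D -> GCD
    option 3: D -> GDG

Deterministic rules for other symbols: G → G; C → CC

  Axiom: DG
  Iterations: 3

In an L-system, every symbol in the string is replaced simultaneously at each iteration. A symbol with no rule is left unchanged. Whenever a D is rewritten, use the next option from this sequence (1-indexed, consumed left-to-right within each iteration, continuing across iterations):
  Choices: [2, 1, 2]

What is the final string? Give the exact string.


Step 0: DG
Step 1: GCDG  (used choices [2])
Step 2: GCCGDGG  (used choices [1])
Step 3: GCCCCGGCDGG  (used choices [2])

Answer: GCCCCGGCDGG


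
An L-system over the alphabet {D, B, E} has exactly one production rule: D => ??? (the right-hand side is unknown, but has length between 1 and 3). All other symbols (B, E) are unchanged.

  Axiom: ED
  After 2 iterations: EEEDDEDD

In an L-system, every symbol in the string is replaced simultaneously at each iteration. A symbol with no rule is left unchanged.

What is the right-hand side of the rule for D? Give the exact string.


Answer: EDD

Derivation:
Trying D => EDD:
  Step 0: ED
  Step 1: EEDD
  Step 2: EEEDDEDD
Matches the given result.


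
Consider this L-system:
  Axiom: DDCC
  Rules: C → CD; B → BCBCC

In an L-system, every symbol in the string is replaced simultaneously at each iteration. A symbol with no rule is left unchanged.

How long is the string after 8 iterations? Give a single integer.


Answer: 20

Derivation:
Step 0: length = 4
Step 1: length = 6
Step 2: length = 8
Step 3: length = 10
Step 4: length = 12
Step 5: length = 14
Step 6: length = 16
Step 7: length = 18
Step 8: length = 20


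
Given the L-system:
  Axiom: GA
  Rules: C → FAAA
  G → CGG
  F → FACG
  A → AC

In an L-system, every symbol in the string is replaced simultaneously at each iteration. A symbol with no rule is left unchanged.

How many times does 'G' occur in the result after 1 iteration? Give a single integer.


Answer: 2

Derivation:
Step 0: GA  (1 'G')
Step 1: CGGAC  (2 'G')


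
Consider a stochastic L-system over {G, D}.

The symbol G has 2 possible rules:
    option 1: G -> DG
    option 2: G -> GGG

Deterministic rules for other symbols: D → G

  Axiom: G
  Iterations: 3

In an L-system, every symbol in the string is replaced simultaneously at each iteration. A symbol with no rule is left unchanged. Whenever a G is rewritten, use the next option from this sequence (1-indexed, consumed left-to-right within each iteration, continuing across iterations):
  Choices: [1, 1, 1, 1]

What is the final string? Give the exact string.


Step 0: G
Step 1: DG  (used choices [1])
Step 2: GDG  (used choices [1])
Step 3: DGGDG  (used choices [1, 1])

Answer: DGGDG


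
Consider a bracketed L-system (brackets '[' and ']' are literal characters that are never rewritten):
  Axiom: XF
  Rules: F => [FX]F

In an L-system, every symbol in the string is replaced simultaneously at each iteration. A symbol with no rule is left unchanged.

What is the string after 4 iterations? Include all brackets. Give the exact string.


Answer: X[[[[FX]FX][FX]FX][[FX]FX][FX]FX][[[FX]FX][FX]FX][[FX]FX][FX]F

Derivation:
Step 0: XF
Step 1: X[FX]F
Step 2: X[[FX]FX][FX]F
Step 3: X[[[FX]FX][FX]FX][[FX]FX][FX]F
Step 4: X[[[[FX]FX][FX]FX][[FX]FX][FX]FX][[[FX]FX][FX]FX][[FX]FX][FX]F


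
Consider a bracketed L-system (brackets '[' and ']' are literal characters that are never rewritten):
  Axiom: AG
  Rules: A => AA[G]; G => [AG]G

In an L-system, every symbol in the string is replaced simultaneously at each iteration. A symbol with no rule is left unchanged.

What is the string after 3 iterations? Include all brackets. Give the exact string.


Step 0: AG
Step 1: AA[G][AG]G
Step 2: AA[G]AA[G][[AG]G][AA[G][AG]G][AG]G
Step 3: AA[G]AA[G][[AG]G]AA[G]AA[G][[AG]G][[AA[G][AG]G][AG]G][AA[G]AA[G][[AG]G][AA[G][AG]G][AG]G][AA[G][AG]G][AG]G

Answer: AA[G]AA[G][[AG]G]AA[G]AA[G][[AG]G][[AA[G][AG]G][AG]G][AA[G]AA[G][[AG]G][AA[G][AG]G][AG]G][AA[G][AG]G][AG]G


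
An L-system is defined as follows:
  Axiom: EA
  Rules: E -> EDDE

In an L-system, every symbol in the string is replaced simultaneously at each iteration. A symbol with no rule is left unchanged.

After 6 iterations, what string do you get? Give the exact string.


Answer: EDDEDDEDDEDDEDDEDDEDDEDDEDDEDDEDDEDDEDDEDDEDDEDDEDDEDDEDDEDDEDDEDDEDDEDDEDDEDDEDDEDDEDDEDDEDDEDDEDDEDDEDDEDDEDDEDDEDDEDDEDDEDDEDDEDDEDDEDDEDDEDDEDDEDDEDDEDDEDDEDDEDDEDDEDDEDDEDDEDDEDDEDDEDDEA

Derivation:
Step 0: EA
Step 1: EDDEA
Step 2: EDDEDDEDDEA
Step 3: EDDEDDEDDEDDEDDEDDEDDEA
Step 4: EDDEDDEDDEDDEDDEDDEDDEDDEDDEDDEDDEDDEDDEDDEDDEA
Step 5: EDDEDDEDDEDDEDDEDDEDDEDDEDDEDDEDDEDDEDDEDDEDDEDDEDDEDDEDDEDDEDDEDDEDDEDDEDDEDDEDDEDDEDDEDDEDDEA
Step 6: EDDEDDEDDEDDEDDEDDEDDEDDEDDEDDEDDEDDEDDEDDEDDEDDEDDEDDEDDEDDEDDEDDEDDEDDEDDEDDEDDEDDEDDEDDEDDEDDEDDEDDEDDEDDEDDEDDEDDEDDEDDEDDEDDEDDEDDEDDEDDEDDEDDEDDEDDEDDEDDEDDEDDEDDEDDEDDEDDEDDEDDEDDEDDEA


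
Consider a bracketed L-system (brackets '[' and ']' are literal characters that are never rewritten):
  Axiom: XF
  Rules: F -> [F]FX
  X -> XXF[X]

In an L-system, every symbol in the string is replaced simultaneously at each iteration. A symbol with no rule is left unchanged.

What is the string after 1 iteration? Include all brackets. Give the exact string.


Step 0: XF
Step 1: XXF[X][F]FX

Answer: XXF[X][F]FX


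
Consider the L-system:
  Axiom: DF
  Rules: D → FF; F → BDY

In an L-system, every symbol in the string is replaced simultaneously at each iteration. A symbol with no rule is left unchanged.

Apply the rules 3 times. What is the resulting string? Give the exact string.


Step 0: DF
Step 1: FFBDY
Step 2: BDYBDYBFFY
Step 3: BFFYBFFYBBDYBDYY

Answer: BFFYBFFYBBDYBDYY


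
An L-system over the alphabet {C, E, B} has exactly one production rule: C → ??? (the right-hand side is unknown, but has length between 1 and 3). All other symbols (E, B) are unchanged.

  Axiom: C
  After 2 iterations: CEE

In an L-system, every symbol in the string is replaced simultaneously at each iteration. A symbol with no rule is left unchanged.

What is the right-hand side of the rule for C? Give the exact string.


Answer: CE

Derivation:
Trying C → CE:
  Step 0: C
  Step 1: CE
  Step 2: CEE
Matches the given result.


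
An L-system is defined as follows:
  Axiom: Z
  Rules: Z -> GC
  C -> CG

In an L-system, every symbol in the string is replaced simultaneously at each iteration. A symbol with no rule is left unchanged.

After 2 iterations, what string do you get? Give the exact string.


Step 0: Z
Step 1: GC
Step 2: GCG

Answer: GCG


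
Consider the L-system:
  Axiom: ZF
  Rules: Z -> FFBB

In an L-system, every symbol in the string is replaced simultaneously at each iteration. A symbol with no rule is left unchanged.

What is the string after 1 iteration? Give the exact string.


Step 0: ZF
Step 1: FFBBF

Answer: FFBBF


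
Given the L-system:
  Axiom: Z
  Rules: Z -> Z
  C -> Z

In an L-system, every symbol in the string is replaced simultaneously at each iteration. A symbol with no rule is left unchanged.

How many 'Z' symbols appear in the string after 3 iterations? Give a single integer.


Step 0: Z  (1 'Z')
Step 1: Z  (1 'Z')
Step 2: Z  (1 'Z')
Step 3: Z  (1 'Z')

Answer: 1


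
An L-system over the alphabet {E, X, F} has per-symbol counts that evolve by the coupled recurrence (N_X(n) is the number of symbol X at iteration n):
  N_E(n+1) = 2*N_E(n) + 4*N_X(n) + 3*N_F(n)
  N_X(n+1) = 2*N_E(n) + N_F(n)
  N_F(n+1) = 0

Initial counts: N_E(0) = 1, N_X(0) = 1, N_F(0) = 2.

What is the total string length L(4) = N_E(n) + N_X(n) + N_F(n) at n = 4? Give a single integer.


Answer: 1024

Derivation:
Step 0: N_E=1, N_X=1, N_F=2, L=4
Step 1: N_E=12, N_X=4, N_F=0, L=16
Step 2: N_E=40, N_X=24, N_F=0, L=64
Step 3: N_E=176, N_X=80, N_F=0, L=256
Step 4: N_E=672, N_X=352, N_F=0, L=1024


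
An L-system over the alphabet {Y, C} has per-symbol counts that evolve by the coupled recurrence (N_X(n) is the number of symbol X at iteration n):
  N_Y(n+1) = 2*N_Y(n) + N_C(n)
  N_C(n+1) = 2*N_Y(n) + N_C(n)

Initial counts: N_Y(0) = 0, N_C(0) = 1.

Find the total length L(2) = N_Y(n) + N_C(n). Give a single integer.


Step 0: N_Y=0, N_C=1, L=1
Step 1: N_Y=1, N_C=1, L=2
Step 2: N_Y=3, N_C=3, L=6

Answer: 6


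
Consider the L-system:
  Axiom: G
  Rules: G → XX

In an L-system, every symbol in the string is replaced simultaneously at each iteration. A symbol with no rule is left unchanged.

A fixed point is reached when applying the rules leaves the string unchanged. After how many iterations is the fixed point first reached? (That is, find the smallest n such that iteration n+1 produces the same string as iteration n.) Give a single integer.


Answer: 1

Derivation:
Step 0: G
Step 1: XX
Step 2: XX  (unchanged — fixed point at step 1)


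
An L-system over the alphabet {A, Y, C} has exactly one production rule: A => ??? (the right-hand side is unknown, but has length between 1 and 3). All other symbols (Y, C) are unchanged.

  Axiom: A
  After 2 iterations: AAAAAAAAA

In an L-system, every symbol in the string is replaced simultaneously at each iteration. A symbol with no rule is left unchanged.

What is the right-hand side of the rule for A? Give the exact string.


Trying A => AAA:
  Step 0: A
  Step 1: AAA
  Step 2: AAAAAAAAA
Matches the given result.

Answer: AAA


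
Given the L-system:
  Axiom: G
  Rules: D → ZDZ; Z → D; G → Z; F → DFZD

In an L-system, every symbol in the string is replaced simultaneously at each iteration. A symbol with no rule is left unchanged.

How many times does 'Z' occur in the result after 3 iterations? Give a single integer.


Answer: 2

Derivation:
Step 0: G  (0 'Z')
Step 1: Z  (1 'Z')
Step 2: D  (0 'Z')
Step 3: ZDZ  (2 'Z')


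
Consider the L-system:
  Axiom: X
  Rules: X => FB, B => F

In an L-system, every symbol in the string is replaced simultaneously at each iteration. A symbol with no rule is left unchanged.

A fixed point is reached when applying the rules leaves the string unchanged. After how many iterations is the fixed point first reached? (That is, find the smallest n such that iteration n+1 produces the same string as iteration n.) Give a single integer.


Answer: 2

Derivation:
Step 0: X
Step 1: FB
Step 2: FF
Step 3: FF  (unchanged — fixed point at step 2)


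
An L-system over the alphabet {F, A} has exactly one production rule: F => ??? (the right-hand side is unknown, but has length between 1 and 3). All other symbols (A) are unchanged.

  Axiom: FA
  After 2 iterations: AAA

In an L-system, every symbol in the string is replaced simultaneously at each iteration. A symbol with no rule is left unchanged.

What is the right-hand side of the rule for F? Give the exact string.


Trying F => AA:
  Step 0: FA
  Step 1: AAA
  Step 2: AAA
Matches the given result.

Answer: AA


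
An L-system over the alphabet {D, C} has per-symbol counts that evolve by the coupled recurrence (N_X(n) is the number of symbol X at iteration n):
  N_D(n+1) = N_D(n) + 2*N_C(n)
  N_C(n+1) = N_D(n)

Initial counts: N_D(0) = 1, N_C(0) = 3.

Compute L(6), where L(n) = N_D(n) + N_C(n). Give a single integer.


Step 0: N_D=1, N_C=3, L=4
Step 1: N_D=7, N_C=1, L=8
Step 2: N_D=9, N_C=7, L=16
Step 3: N_D=23, N_C=9, L=32
Step 4: N_D=41, N_C=23, L=64
Step 5: N_D=87, N_C=41, L=128
Step 6: N_D=169, N_C=87, L=256

Answer: 256


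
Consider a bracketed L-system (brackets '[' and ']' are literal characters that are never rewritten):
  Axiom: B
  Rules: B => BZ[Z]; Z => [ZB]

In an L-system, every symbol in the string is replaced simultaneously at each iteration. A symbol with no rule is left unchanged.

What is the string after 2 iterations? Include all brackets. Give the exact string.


Step 0: B
Step 1: BZ[Z]
Step 2: BZ[Z][ZB][[ZB]]

Answer: BZ[Z][ZB][[ZB]]


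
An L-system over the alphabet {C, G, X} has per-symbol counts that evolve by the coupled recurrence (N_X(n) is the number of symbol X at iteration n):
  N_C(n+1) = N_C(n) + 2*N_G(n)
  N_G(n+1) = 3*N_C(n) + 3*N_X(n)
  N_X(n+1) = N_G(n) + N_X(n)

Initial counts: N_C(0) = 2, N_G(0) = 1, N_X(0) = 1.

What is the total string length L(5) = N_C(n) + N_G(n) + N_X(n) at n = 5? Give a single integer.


Step 0: N_C=2, N_G=1, N_X=1, L=4
Step 1: N_C=4, N_G=9, N_X=2, L=15
Step 2: N_C=22, N_G=18, N_X=11, L=51
Step 3: N_C=58, N_G=99, N_X=29, L=186
Step 4: N_C=256, N_G=261, N_X=128, L=645
Step 5: N_C=778, N_G=1152, N_X=389, L=2319

Answer: 2319


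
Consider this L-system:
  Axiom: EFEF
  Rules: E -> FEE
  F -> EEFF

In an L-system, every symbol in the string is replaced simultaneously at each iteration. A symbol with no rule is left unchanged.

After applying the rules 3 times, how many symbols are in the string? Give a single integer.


Answer: 164

Derivation:
Step 0: length = 4
Step 1: length = 14
Step 2: length = 48
Step 3: length = 164


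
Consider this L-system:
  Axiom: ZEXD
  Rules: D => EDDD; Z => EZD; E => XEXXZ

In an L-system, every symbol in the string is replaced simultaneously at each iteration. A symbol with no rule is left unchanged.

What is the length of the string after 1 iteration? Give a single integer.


Step 0: length = 4
Step 1: length = 13

Answer: 13


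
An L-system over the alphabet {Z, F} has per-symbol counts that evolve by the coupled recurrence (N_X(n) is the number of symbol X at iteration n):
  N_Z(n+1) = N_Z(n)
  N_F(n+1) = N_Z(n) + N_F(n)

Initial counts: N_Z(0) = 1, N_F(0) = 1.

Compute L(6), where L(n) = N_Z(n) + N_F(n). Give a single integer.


Answer: 8

Derivation:
Step 0: N_Z=1, N_F=1, L=2
Step 1: N_Z=1, N_F=2, L=3
Step 2: N_Z=1, N_F=3, L=4
Step 3: N_Z=1, N_F=4, L=5
Step 4: N_Z=1, N_F=5, L=6
Step 5: N_Z=1, N_F=6, L=7
Step 6: N_Z=1, N_F=7, L=8


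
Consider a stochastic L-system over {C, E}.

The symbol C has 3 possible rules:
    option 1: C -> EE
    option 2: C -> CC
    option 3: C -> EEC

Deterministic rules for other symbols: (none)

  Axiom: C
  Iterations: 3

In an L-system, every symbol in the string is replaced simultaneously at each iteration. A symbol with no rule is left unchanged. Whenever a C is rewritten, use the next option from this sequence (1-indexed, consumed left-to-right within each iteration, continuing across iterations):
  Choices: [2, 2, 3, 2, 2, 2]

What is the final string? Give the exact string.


Step 0: C
Step 1: CC  (used choices [2])
Step 2: CCEEC  (used choices [2, 3])
Step 3: CCCCEECC  (used choices [2, 2, 2])

Answer: CCCCEECC


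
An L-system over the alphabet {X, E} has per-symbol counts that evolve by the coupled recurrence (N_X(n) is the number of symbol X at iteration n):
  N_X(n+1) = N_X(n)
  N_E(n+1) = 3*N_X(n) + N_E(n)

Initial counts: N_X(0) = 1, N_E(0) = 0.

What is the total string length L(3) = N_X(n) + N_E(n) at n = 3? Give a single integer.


Answer: 10

Derivation:
Step 0: N_X=1, N_E=0, L=1
Step 1: N_X=1, N_E=3, L=4
Step 2: N_X=1, N_E=6, L=7
Step 3: N_X=1, N_E=9, L=10


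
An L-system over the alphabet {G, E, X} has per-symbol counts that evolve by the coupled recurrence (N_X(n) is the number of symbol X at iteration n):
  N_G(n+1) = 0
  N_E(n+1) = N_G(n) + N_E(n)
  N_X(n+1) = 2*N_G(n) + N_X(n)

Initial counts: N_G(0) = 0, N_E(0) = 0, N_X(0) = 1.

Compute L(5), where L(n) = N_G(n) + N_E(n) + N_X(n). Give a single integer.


Answer: 1

Derivation:
Step 0: N_G=0, N_E=0, N_X=1, L=1
Step 1: N_G=0, N_E=0, N_X=1, L=1
Step 2: N_G=0, N_E=0, N_X=1, L=1
Step 3: N_G=0, N_E=0, N_X=1, L=1
Step 4: N_G=0, N_E=0, N_X=1, L=1
Step 5: N_G=0, N_E=0, N_X=1, L=1


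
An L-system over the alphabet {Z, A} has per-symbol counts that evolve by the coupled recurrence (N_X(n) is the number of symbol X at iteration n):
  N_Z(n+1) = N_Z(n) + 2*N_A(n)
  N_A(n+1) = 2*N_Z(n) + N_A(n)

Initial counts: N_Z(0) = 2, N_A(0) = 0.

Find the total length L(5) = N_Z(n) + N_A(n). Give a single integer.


Step 0: N_Z=2, N_A=0, L=2
Step 1: N_Z=2, N_A=4, L=6
Step 2: N_Z=10, N_A=8, L=18
Step 3: N_Z=26, N_A=28, L=54
Step 4: N_Z=82, N_A=80, L=162
Step 5: N_Z=242, N_A=244, L=486

Answer: 486


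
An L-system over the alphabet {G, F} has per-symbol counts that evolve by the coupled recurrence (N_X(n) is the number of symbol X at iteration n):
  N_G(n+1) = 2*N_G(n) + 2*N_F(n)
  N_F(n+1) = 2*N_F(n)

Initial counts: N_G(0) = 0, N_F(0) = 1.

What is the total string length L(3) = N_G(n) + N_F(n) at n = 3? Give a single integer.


Answer: 32

Derivation:
Step 0: N_G=0, N_F=1, L=1
Step 1: N_G=2, N_F=2, L=4
Step 2: N_G=8, N_F=4, L=12
Step 3: N_G=24, N_F=8, L=32


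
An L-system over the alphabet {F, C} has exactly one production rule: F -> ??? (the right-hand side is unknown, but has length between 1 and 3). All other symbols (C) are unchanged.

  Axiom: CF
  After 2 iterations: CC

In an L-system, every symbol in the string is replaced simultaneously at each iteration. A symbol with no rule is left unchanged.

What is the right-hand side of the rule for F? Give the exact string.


Answer: C

Derivation:
Trying F -> C:
  Step 0: CF
  Step 1: CC
  Step 2: CC
Matches the given result.


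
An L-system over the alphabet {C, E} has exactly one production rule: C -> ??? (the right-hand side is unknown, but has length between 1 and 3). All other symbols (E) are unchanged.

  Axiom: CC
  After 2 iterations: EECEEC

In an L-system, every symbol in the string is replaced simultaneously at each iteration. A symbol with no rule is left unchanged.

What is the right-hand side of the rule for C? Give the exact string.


Answer: EC

Derivation:
Trying C -> EC:
  Step 0: CC
  Step 1: ECEC
  Step 2: EECEEC
Matches the given result.


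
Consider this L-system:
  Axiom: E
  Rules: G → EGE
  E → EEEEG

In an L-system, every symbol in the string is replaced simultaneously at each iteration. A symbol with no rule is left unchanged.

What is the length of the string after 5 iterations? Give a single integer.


Answer: 2185

Derivation:
Step 0: length = 1
Step 1: length = 5
Step 2: length = 23
Step 3: length = 105
Step 4: length = 479
Step 5: length = 2185


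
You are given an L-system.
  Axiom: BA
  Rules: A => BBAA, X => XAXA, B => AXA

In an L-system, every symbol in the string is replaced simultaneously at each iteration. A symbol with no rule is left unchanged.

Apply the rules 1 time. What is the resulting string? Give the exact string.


Step 0: BA
Step 1: AXABBAA

Answer: AXABBAA


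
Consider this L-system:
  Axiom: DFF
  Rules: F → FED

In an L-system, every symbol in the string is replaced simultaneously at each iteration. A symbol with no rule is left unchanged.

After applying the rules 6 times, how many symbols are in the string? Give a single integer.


Answer: 27

Derivation:
Step 0: length = 3
Step 1: length = 7
Step 2: length = 11
Step 3: length = 15
Step 4: length = 19
Step 5: length = 23
Step 6: length = 27


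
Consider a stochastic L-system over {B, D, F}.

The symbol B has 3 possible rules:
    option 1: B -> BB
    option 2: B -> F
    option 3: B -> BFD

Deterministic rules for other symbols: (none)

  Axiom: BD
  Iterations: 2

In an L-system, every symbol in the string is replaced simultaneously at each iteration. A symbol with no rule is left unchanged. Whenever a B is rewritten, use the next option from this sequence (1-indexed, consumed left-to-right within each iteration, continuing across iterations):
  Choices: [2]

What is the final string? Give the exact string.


Answer: FD

Derivation:
Step 0: BD
Step 1: FD  (used choices [2])
Step 2: FD  (used choices [])


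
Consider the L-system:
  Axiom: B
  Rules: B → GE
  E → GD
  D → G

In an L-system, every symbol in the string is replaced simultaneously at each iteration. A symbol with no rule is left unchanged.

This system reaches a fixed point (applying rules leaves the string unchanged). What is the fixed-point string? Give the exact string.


Answer: GGG

Derivation:
Step 0: B
Step 1: GE
Step 2: GGD
Step 3: GGG
Step 4: GGG  (unchanged — fixed point at step 3)


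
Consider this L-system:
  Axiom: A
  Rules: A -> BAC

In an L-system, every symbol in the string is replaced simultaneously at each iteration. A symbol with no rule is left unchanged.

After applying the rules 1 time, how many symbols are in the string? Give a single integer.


Step 0: length = 1
Step 1: length = 3

Answer: 3


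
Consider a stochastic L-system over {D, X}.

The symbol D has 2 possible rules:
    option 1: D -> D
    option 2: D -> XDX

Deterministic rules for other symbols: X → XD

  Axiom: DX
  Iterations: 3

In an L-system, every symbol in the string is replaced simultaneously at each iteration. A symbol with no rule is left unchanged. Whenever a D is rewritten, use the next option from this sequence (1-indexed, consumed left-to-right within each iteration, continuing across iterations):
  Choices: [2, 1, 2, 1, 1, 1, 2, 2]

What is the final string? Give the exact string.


Answer: XDDDXDDXDXDXXDXDXXD

Derivation:
Step 0: DX
Step 1: XDXXD  (used choices [2])
Step 2: XDDXDXDXDX  (used choices [1, 2])
Step 3: XDDDXDDXDXDXXDXDXXD  (used choices [1, 1, 1, 2, 2])


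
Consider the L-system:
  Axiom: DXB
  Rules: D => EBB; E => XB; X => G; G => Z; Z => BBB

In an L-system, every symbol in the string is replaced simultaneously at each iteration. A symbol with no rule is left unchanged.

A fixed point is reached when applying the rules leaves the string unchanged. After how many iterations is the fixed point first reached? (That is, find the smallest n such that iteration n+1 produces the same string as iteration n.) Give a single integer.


Answer: 5

Derivation:
Step 0: DXB
Step 1: EBBGB
Step 2: XBBBZB
Step 3: GBBBBBBB
Step 4: ZBBBBBBB
Step 5: BBBBBBBBBB
Step 6: BBBBBBBBBB  (unchanged — fixed point at step 5)


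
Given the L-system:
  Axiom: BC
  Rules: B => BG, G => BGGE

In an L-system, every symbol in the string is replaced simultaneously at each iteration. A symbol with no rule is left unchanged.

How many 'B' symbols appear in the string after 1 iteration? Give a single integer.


Answer: 1

Derivation:
Step 0: BC  (1 'B')
Step 1: BGC  (1 'B')


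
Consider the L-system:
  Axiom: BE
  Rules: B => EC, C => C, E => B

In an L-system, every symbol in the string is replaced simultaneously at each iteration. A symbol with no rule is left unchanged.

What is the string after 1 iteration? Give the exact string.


Step 0: BE
Step 1: ECB

Answer: ECB


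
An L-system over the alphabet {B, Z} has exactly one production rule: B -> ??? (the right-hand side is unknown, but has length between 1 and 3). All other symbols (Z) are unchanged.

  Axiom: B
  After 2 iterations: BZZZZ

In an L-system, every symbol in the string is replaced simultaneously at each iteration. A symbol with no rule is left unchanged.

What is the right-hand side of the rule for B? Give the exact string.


Answer: BZZ

Derivation:
Trying B -> BZZ:
  Step 0: B
  Step 1: BZZ
  Step 2: BZZZZ
Matches the given result.


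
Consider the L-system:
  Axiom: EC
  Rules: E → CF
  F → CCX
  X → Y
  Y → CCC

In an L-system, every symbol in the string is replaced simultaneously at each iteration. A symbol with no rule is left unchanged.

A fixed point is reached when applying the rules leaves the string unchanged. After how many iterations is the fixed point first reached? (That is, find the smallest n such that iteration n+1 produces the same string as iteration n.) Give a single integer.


Answer: 4

Derivation:
Step 0: EC
Step 1: CFC
Step 2: CCCXC
Step 3: CCCYC
Step 4: CCCCCCC
Step 5: CCCCCCC  (unchanged — fixed point at step 4)


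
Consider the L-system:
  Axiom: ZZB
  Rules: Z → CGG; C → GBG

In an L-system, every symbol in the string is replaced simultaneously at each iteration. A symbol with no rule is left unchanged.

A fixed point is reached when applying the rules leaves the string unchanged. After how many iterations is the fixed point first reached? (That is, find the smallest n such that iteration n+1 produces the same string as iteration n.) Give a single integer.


Step 0: ZZB
Step 1: CGGCGGB
Step 2: GBGGGGBGGGB
Step 3: GBGGGGBGGGB  (unchanged — fixed point at step 2)

Answer: 2


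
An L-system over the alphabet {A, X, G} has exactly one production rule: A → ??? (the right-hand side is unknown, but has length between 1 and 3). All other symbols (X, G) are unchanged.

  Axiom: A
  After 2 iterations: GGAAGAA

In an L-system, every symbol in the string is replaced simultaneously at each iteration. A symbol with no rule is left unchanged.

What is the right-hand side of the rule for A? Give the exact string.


Answer: GAA

Derivation:
Trying A → GAA:
  Step 0: A
  Step 1: GAA
  Step 2: GGAAGAA
Matches the given result.


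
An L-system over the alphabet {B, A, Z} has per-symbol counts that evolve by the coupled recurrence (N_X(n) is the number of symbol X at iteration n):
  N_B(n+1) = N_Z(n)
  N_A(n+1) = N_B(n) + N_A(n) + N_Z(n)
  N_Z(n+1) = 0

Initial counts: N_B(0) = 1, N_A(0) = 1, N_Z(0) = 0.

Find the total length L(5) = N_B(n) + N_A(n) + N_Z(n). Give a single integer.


Answer: 2

Derivation:
Step 0: N_B=1, N_A=1, N_Z=0, L=2
Step 1: N_B=0, N_A=2, N_Z=0, L=2
Step 2: N_B=0, N_A=2, N_Z=0, L=2
Step 3: N_B=0, N_A=2, N_Z=0, L=2
Step 4: N_B=0, N_A=2, N_Z=0, L=2
Step 5: N_B=0, N_A=2, N_Z=0, L=2


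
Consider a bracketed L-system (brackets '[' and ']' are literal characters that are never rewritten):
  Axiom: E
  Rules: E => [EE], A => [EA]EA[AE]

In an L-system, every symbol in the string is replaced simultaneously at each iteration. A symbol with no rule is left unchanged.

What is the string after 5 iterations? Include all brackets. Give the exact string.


Step 0: E
Step 1: [EE]
Step 2: [[EE][EE]]
Step 3: [[[EE][EE]][[EE][EE]]]
Step 4: [[[[EE][EE]][[EE][EE]]][[[EE][EE]][[EE][EE]]]]
Step 5: [[[[[EE][EE]][[EE][EE]]][[[EE][EE]][[EE][EE]]]][[[[EE][EE]][[EE][EE]]][[[EE][EE]][[EE][EE]]]]]

Answer: [[[[[EE][EE]][[EE][EE]]][[[EE][EE]][[EE][EE]]]][[[[EE][EE]][[EE][EE]]][[[EE][EE]][[EE][EE]]]]]


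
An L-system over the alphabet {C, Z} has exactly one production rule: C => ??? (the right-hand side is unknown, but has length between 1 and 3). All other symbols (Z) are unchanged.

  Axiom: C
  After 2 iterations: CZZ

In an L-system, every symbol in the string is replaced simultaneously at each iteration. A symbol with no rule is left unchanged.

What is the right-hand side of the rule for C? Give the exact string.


Answer: CZ

Derivation:
Trying C => CZ:
  Step 0: C
  Step 1: CZ
  Step 2: CZZ
Matches the given result.


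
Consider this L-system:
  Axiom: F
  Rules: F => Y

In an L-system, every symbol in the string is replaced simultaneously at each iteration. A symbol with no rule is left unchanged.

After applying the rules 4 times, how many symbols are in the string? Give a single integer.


Step 0: length = 1
Step 1: length = 1
Step 2: length = 1
Step 3: length = 1
Step 4: length = 1

Answer: 1


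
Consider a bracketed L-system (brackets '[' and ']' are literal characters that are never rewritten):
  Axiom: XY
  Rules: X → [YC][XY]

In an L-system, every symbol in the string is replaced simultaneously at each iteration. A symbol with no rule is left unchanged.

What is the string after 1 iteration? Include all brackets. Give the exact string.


Step 0: XY
Step 1: [YC][XY]Y

Answer: [YC][XY]Y


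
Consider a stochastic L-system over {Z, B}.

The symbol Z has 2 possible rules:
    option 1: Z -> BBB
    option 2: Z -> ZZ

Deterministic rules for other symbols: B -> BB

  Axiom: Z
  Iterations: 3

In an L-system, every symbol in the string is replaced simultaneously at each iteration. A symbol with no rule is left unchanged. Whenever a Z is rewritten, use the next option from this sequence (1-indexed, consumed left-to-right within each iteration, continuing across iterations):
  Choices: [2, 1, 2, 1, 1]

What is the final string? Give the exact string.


Step 0: Z
Step 1: ZZ  (used choices [2])
Step 2: BBBZZ  (used choices [1, 2])
Step 3: BBBBBBBBBBBB  (used choices [1, 1])

Answer: BBBBBBBBBBBB


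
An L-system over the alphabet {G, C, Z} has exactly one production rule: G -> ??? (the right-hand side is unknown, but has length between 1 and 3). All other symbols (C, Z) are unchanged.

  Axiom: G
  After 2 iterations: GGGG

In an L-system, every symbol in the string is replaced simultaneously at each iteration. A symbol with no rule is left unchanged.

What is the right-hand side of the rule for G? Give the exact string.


Answer: GG

Derivation:
Trying G -> GG:
  Step 0: G
  Step 1: GG
  Step 2: GGGG
Matches the given result.


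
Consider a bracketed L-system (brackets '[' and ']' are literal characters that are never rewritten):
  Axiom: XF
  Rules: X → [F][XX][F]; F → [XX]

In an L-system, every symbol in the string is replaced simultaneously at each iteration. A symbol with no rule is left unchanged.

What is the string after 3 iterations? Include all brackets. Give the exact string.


Step 0: XF
Step 1: [F][XX][F][XX]
Step 2: [[XX]][[F][XX][F][F][XX][F]][[XX]][[F][XX][F][F][XX][F]]
Step 3: [[[F][XX][F][F][XX][F]]][[[XX]][[F][XX][F][F][XX][F]][[XX]][[XX]][[F][XX][F][F][XX][F]][[XX]]][[[F][XX][F][F][XX][F]]][[[XX]][[F][XX][F][F][XX][F]][[XX]][[XX]][[F][XX][F][F][XX][F]][[XX]]]

Answer: [[[F][XX][F][F][XX][F]]][[[XX]][[F][XX][F][F][XX][F]][[XX]][[XX]][[F][XX][F][F][XX][F]][[XX]]][[[F][XX][F][F][XX][F]]][[[XX]][[F][XX][F][F][XX][F]][[XX]][[XX]][[F][XX][F][F][XX][F]][[XX]]]


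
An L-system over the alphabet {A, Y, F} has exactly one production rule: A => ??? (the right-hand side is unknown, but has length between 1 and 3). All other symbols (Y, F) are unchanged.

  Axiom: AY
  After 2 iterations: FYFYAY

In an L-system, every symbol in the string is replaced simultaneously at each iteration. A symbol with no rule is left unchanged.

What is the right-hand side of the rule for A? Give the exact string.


Answer: FYA

Derivation:
Trying A => FYA:
  Step 0: AY
  Step 1: FYAY
  Step 2: FYFYAY
Matches the given result.


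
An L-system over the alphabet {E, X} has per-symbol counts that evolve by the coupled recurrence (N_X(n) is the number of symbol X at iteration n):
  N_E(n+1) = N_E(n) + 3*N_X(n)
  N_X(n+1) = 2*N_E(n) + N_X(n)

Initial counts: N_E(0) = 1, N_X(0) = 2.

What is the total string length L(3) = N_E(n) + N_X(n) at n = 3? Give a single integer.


Answer: 129

Derivation:
Step 0: N_E=1, N_X=2, L=3
Step 1: N_E=7, N_X=4, L=11
Step 2: N_E=19, N_X=18, L=37
Step 3: N_E=73, N_X=56, L=129


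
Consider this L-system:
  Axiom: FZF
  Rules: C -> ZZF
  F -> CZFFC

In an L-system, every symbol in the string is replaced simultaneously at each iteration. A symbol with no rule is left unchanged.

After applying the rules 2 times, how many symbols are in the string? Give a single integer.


Answer: 35

Derivation:
Step 0: length = 3
Step 1: length = 11
Step 2: length = 35


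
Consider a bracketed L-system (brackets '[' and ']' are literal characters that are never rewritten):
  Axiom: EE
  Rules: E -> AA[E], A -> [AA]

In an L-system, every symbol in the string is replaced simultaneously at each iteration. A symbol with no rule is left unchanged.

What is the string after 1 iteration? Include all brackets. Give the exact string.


Answer: AA[E]AA[E]

Derivation:
Step 0: EE
Step 1: AA[E]AA[E]


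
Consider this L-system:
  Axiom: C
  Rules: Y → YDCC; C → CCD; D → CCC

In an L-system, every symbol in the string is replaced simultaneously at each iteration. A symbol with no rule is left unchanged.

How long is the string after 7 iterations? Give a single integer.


Step 0: length = 1
Step 1: length = 3
Step 2: length = 9
Step 3: length = 27
Step 4: length = 81
Step 5: length = 243
Step 6: length = 729
Step 7: length = 2187

Answer: 2187


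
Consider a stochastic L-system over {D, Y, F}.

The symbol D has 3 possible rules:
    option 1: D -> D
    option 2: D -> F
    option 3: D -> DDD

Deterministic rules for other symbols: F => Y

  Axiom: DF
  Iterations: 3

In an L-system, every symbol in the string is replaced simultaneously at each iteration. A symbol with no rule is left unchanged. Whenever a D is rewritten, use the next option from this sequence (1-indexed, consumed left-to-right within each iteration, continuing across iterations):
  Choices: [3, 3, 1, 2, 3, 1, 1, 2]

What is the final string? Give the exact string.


Step 0: DF
Step 1: DDDY  (used choices [3])
Step 2: DDDDFY  (used choices [3, 1, 2])
Step 3: DDDDDFYY  (used choices [3, 1, 1, 2])

Answer: DDDDDFYY


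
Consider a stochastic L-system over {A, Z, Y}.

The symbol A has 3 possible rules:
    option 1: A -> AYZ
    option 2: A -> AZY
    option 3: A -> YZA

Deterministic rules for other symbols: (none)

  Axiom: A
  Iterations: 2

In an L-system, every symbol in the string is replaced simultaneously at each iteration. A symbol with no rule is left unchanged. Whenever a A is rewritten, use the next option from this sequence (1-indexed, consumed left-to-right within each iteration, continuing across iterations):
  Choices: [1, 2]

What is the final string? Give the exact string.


Answer: AZYYZ

Derivation:
Step 0: A
Step 1: AYZ  (used choices [1])
Step 2: AZYYZ  (used choices [2])


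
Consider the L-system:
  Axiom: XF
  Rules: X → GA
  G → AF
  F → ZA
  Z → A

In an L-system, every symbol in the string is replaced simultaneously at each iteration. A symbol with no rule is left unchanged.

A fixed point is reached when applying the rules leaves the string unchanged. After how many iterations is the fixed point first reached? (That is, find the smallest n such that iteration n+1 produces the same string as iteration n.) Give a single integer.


Answer: 4

Derivation:
Step 0: XF
Step 1: GAZA
Step 2: AFAAA
Step 3: AZAAAA
Step 4: AAAAAA
Step 5: AAAAAA  (unchanged — fixed point at step 4)


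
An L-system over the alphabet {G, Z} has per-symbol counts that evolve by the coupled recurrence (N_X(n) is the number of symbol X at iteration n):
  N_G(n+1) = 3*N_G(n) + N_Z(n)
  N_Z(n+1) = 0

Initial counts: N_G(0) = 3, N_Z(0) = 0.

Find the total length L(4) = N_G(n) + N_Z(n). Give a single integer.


Answer: 243

Derivation:
Step 0: N_G=3, N_Z=0, L=3
Step 1: N_G=9, N_Z=0, L=9
Step 2: N_G=27, N_Z=0, L=27
Step 3: N_G=81, N_Z=0, L=81
Step 4: N_G=243, N_Z=0, L=243


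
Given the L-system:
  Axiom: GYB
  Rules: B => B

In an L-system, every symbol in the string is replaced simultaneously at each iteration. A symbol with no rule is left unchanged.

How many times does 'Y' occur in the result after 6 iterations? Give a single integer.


Answer: 1

Derivation:
Step 0: GYB  (1 'Y')
Step 1: GYB  (1 'Y')
Step 2: GYB  (1 'Y')
Step 3: GYB  (1 'Y')
Step 4: GYB  (1 'Y')
Step 5: GYB  (1 'Y')
Step 6: GYB  (1 'Y')
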